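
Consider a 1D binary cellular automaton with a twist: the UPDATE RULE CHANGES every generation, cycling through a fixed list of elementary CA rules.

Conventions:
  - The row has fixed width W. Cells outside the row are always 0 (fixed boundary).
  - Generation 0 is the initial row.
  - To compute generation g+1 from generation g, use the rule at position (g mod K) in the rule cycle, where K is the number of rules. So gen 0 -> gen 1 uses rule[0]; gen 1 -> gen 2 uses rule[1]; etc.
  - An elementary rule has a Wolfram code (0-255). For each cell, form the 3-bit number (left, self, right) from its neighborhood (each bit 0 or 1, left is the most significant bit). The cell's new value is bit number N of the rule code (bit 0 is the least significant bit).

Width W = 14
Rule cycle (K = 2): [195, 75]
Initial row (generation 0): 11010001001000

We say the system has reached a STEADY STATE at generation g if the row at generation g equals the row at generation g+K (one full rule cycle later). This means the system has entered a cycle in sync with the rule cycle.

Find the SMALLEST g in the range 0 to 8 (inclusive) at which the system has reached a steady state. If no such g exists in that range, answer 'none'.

Gen 0: 11010001001000
Gen 1 (rule 195): 01000110010011
Gen 2 (rule 75): 10011110100111
Gen 3 (rule 195): 00101110001011
Gen 4 (rule 75): 11001010110011
Gen 5 (rule 195): 01010000010101
Gen 6 (rule 75): 10000111100000
Gen 7 (rule 195): 00111011101111
Gen 8 (rule 75): 11101010101001
Gen 9 (rule 195): 01100000000010
Gen 10 (rule 75): 11101111111100

Answer: none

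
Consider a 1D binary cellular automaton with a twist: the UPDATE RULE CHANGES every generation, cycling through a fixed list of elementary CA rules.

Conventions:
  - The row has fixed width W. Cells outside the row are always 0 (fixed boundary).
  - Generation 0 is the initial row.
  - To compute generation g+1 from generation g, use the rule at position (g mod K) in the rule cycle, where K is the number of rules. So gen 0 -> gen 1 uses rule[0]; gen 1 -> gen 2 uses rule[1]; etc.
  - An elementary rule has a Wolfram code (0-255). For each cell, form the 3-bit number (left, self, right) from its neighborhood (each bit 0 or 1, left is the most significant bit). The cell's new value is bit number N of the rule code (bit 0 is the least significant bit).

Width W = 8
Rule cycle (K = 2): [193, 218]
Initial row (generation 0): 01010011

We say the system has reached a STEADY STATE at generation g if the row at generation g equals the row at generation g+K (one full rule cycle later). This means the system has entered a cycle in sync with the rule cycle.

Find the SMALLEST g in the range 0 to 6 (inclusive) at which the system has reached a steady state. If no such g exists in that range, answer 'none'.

Answer: 4

Derivation:
Gen 0: 01010011
Gen 1 (rule 193): 00000001
Gen 2 (rule 218): 00000010
Gen 3 (rule 193): 11111000
Gen 4 (rule 218): 11111100
Gen 5 (rule 193): 01111101
Gen 6 (rule 218): 11111100
Gen 7 (rule 193): 01111101
Gen 8 (rule 218): 11111100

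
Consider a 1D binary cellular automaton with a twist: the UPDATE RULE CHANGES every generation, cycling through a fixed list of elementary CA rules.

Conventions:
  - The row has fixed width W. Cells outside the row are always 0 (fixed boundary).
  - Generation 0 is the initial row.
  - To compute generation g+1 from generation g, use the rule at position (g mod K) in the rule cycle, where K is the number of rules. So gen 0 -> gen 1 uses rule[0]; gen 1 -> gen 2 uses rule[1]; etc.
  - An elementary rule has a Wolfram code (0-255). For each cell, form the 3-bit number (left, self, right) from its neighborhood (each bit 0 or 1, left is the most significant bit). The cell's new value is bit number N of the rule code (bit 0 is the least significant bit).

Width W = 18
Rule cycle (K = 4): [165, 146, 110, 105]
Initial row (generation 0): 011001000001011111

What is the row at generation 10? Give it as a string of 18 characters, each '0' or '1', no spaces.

Gen 0: 011001000001011111
Gen 1 (rule 165): 000001011101101110
Gen 2 (rule 146): 000010001000000101
Gen 3 (rule 110): 000110011000001111
Gen 4 (rule 105): 110110011011101001
Gen 5 (rule 165): 001000000101011001
Gen 6 (rule 146): 010100001000000110
Gen 7 (rule 110): 111100011000001110
Gen 8 (rule 105): 100101011011101010
Gen 9 (rule 165): 100111100101011110
Gen 10 (rule 146): 011011011000001101

Answer: 011011011000001101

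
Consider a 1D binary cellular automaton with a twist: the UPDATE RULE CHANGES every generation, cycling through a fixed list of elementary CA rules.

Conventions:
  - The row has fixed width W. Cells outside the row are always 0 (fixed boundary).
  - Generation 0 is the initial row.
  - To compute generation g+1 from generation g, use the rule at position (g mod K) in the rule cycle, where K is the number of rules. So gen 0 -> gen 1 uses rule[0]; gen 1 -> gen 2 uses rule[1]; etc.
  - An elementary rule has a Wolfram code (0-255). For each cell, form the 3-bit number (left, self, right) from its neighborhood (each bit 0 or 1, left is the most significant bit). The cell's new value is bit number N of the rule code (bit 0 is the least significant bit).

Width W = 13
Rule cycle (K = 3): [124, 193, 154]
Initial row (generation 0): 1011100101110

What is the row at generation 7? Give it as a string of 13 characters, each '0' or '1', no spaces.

Answer: 1000011100011

Derivation:
Gen 0: 1011100101110
Gen 1 (rule 124): 1110110111011
Gen 2 (rule 193): 0110010011001
Gen 3 (rule 154): 1101101110110
Gen 4 (rule 124): 1111111011111
Gen 5 (rule 193): 0111111001111
Gen 6 (rule 154): 1111110111110
Gen 7 (rule 124): 1000011100011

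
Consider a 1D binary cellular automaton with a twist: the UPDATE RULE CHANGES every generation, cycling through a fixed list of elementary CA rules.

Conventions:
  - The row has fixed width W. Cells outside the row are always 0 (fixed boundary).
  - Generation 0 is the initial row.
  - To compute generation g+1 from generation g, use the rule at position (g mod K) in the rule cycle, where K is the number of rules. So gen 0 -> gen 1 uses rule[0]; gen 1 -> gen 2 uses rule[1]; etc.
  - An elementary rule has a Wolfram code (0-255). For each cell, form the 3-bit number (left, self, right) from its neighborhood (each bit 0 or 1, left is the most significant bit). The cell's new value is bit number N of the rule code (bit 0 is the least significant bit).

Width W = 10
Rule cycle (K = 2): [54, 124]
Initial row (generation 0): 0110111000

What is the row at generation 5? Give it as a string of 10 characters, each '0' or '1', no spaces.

Gen 0: 0110111000
Gen 1 (rule 54): 1001000100
Gen 2 (rule 124): 1101100110
Gen 3 (rule 54): 0010011001
Gen 4 (rule 124): 0011011101
Gen 5 (rule 54): 0100100011

Answer: 0100100011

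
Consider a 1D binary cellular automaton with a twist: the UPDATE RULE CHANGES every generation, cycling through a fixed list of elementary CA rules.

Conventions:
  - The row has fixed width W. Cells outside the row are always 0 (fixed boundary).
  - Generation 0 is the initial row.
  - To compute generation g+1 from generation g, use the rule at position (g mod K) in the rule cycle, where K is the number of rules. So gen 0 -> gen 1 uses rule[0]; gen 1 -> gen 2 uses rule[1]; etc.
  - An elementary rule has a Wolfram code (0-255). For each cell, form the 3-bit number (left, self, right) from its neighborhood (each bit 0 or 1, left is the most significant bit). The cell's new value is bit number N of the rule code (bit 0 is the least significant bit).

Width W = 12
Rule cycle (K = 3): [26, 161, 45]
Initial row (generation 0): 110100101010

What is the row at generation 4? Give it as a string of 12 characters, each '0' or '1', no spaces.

Gen 0: 110100101010
Gen 1 (rule 26): 100011000001
Gen 2 (rule 161): 001000011100
Gen 3 (rule 45): 101011010001
Gen 4 (rule 26): 000010001010

Answer: 000010001010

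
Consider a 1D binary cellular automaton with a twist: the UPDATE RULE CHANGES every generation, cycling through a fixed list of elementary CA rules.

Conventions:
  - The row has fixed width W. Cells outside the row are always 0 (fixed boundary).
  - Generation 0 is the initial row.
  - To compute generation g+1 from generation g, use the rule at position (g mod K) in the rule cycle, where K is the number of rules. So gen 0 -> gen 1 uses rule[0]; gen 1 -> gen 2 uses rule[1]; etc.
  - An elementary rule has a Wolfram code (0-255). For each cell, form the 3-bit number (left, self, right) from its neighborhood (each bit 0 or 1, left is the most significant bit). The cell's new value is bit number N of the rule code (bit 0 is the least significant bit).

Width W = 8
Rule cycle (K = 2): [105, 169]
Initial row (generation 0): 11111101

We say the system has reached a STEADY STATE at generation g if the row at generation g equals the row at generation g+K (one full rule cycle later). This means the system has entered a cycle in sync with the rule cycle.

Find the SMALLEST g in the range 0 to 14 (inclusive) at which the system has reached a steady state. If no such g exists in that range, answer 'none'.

Gen 0: 11111101
Gen 1 (rule 105): 10000110
Gen 2 (rule 169): 00110100
Gen 3 (rule 105): 10111001
Gen 4 (rule 169): 01110000
Gen 5 (rule 105): 01010111
Gen 6 (rule 169): 00101110
Gen 7 (rule 105): 10011010
Gen 8 (rule 169): 00010100
Gen 9 (rule 105): 11001001
Gen 10 (rule 169): 10000000
Gen 11 (rule 105): 00111111
Gen 12 (rule 169): 10111110
Gen 13 (rule 105): 01100010
Gen 14 (rule 169): 01001000
Gen 15 (rule 105): 00000011
Gen 16 (rule 169): 11111010

Answer: none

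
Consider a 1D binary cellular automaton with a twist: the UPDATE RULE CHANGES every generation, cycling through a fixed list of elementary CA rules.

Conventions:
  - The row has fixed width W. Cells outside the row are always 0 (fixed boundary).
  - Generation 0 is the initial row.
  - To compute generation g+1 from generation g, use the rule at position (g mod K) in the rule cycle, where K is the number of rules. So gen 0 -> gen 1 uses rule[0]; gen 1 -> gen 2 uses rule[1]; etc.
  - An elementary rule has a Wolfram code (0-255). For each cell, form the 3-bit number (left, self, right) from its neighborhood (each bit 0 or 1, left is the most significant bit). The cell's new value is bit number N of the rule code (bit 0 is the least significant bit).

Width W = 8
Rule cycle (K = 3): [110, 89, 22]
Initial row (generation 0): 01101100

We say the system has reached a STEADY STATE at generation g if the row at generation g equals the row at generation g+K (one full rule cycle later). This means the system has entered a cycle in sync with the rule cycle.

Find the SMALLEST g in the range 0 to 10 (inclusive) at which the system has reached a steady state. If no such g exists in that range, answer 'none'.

Gen 0: 01101100
Gen 1 (rule 110): 11111100
Gen 2 (rule 89): 10000111
Gen 3 (rule 22): 11001000
Gen 4 (rule 110): 11011000
Gen 5 (rule 89): 11011111
Gen 6 (rule 22): 00000000
Gen 7 (rule 110): 00000000
Gen 8 (rule 89): 11111111
Gen 9 (rule 22): 00000000
Gen 10 (rule 110): 00000000
Gen 11 (rule 89): 11111111
Gen 12 (rule 22): 00000000
Gen 13 (rule 110): 00000000

Answer: 6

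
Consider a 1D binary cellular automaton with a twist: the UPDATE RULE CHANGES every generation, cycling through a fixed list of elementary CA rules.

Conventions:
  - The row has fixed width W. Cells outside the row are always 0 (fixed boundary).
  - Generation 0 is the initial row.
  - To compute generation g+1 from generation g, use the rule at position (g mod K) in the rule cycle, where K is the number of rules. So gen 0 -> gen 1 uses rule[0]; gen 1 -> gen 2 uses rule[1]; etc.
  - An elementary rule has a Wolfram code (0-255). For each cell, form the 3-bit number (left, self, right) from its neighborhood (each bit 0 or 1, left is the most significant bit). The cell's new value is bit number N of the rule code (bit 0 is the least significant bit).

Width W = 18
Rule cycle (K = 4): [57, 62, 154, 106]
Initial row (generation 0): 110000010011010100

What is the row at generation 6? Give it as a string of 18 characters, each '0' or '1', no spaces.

Gen 0: 110000010011010100
Gen 1 (rule 57): 101111001010101011
Gen 2 (rule 62): 111000111111111110
Gen 3 (rule 154): 110101111111111101
Gen 4 (rule 106): 111011000000000110
Gen 5 (rule 57): 100110111111110101
Gen 6 (rule 62): 111101100000001111

Answer: 111101100000001111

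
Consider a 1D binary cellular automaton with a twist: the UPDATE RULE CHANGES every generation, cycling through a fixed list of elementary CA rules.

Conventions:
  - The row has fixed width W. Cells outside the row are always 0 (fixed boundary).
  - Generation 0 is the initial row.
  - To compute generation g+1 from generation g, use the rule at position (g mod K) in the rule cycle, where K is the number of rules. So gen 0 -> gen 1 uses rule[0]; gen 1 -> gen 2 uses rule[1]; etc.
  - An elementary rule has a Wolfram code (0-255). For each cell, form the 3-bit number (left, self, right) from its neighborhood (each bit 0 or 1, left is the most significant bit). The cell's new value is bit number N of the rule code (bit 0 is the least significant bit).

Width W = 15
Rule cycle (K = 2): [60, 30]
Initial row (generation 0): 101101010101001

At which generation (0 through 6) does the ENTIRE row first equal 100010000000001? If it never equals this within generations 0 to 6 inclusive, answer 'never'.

Gen 0: 101101010101001
Gen 1 (rule 60): 111011111111101
Gen 2 (rule 30): 100010000000001
Gen 3 (rule 60): 110011000000001
Gen 4 (rule 30): 101110100000011
Gen 5 (rule 60): 111001110000010
Gen 6 (rule 30): 100111001000111

Answer: 2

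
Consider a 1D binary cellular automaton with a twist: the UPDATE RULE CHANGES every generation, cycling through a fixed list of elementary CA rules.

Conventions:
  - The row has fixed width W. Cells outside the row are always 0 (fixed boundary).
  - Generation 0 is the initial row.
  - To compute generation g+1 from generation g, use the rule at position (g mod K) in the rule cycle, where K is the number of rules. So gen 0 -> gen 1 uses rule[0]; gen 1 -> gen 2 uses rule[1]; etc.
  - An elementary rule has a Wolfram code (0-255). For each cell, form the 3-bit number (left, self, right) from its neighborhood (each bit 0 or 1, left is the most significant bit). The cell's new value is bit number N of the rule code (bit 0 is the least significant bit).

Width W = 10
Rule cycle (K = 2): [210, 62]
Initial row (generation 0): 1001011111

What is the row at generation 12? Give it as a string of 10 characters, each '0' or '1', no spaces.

Gen 0: 1001011111
Gen 1 (rule 210): 0110001111
Gen 2 (rule 62): 1101011000
Gen 3 (rule 210): 0100001100
Gen 4 (rule 62): 1110011010
Gen 5 (rule 210): 0111101001
Gen 6 (rule 62): 1100011111
Gen 7 (rule 210): 0110101111
Gen 8 (rule 62): 1101111000
Gen 9 (rule 210): 0100111100
Gen 10 (rule 62): 1111100010
Gen 11 (rule 210): 0111110101
Gen 12 (rule 62): 1100001111

Answer: 1100001111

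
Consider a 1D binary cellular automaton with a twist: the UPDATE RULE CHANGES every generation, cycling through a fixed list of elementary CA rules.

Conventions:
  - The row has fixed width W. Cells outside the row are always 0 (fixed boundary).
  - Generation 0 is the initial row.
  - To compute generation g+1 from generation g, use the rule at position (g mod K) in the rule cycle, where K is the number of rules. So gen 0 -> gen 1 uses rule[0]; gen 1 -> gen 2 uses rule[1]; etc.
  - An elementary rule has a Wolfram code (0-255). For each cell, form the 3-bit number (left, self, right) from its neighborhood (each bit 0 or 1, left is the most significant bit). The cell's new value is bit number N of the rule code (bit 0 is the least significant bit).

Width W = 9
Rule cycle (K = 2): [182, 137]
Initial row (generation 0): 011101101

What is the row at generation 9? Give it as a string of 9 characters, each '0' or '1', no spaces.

Answer: 000010110

Derivation:
Gen 0: 011101101
Gen 1 (rule 182): 101010011
Gen 2 (rule 137): 000000010
Gen 3 (rule 182): 000000111
Gen 4 (rule 137): 111110110
Gen 5 (rule 182): 011101001
Gen 6 (rule 137): 011000000
Gen 7 (rule 182): 100100000
Gen 8 (rule 137): 000001111
Gen 9 (rule 182): 000010110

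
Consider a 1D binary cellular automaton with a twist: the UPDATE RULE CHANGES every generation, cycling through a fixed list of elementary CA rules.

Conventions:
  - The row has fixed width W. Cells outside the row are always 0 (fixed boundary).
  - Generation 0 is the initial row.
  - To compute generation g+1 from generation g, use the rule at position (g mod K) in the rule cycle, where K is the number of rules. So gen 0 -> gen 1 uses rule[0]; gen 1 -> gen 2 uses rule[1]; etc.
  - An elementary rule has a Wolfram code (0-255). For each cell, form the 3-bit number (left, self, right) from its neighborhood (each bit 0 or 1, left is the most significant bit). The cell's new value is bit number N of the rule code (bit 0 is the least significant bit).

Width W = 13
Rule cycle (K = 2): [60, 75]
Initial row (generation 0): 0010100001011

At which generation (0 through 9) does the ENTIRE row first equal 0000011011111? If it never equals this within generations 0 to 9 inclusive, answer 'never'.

Answer: never

Derivation:
Gen 0: 0010100001011
Gen 1 (rule 60): 0011110001110
Gen 2 (rule 75): 1110010111010
Gen 3 (rule 60): 1001011100111
Gen 4 (rule 75): 0010010101101
Gen 5 (rule 60): 0011011111011
Gen 6 (rule 75): 1111010001011
Gen 7 (rule 60): 1000111001110
Gen 8 (rule 75): 0011101011010
Gen 9 (rule 60): 0010011110111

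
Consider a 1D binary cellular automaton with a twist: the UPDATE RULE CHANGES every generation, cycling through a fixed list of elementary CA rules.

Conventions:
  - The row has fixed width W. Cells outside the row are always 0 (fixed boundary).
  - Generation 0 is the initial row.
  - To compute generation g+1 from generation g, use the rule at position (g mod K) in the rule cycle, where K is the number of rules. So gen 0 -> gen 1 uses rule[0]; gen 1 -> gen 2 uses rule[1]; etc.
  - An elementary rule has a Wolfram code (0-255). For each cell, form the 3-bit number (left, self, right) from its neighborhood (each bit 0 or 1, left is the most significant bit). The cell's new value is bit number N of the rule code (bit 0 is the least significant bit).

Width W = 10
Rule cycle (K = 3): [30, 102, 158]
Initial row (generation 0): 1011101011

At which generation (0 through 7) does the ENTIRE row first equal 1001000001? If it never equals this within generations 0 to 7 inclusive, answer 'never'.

Gen 0: 1011101011
Gen 1 (rule 30): 1010001010
Gen 2 (rule 102): 1110011110
Gen 3 (rule 158): 1101111101
Gen 4 (rule 30): 1001000001
Gen 5 (rule 102): 1011000011
Gen 6 (rule 158): 1010100110
Gen 7 (rule 30): 1010111101

Answer: 4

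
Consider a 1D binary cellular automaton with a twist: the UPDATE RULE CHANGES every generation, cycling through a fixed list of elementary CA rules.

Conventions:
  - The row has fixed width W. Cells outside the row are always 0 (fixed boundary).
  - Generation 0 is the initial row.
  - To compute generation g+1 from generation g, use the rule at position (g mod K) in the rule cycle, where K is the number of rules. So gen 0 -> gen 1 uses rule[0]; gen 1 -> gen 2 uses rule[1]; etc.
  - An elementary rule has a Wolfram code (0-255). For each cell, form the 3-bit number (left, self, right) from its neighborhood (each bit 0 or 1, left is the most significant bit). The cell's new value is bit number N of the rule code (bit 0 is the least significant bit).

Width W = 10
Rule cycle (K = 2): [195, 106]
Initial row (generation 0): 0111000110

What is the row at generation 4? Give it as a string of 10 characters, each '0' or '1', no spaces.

Gen 0: 0111000110
Gen 1 (rule 195): 1011011010
Gen 2 (rule 106): 0111111100
Gen 3 (rule 195): 1011111101
Gen 4 (rule 106): 0110000110

Answer: 0110000110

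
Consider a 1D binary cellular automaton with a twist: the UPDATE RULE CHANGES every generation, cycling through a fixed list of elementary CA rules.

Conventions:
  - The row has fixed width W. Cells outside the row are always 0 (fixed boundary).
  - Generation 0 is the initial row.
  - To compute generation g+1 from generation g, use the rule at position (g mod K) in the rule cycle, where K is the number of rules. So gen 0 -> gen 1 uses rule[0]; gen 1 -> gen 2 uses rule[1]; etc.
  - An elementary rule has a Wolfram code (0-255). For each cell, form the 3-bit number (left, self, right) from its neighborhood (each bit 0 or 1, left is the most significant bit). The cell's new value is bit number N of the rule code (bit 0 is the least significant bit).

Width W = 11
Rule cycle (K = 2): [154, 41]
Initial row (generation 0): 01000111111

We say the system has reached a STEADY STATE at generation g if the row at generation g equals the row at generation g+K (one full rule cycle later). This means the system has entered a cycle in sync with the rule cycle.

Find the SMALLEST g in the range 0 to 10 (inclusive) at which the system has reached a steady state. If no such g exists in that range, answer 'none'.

Gen 0: 01000111111
Gen 1 (rule 154): 10101111110
Gen 2 (rule 41): 01011000000
Gen 3 (rule 154): 10010100000
Gen 4 (rule 41): 00001001111
Gen 5 (rule 154): 00010111110
Gen 6 (rule 41): 11001100000
Gen 7 (rule 154): 10111010000
Gen 8 (rule 41): 01100100111
Gen 9 (rule 154): 11011011110
Gen 10 (rule 41): 10110110000
Gen 11 (rule 154): 00100101000
Gen 12 (rule 41): 10000010011

Answer: none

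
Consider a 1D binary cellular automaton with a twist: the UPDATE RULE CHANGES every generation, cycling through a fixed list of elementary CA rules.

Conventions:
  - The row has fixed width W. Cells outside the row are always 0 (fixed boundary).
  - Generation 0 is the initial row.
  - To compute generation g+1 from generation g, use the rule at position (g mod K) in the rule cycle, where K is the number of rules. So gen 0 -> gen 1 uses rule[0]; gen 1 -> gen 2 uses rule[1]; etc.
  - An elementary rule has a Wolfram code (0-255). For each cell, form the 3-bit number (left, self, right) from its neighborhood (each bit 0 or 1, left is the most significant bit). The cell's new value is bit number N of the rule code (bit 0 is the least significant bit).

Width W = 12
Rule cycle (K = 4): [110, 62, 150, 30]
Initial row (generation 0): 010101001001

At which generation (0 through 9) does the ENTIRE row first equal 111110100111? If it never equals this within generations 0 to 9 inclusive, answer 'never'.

Gen 0: 010101001001
Gen 1 (rule 110): 111111011011
Gen 2 (rule 62): 100000110110
Gen 3 (rule 150): 110001000001
Gen 4 (rule 30): 101011100011
Gen 5 (rule 110): 111110100111
Gen 6 (rule 62): 100001111100
Gen 7 (rule 150): 110010111010
Gen 8 (rule 30): 101110100011
Gen 9 (rule 110): 111011100111

Answer: 5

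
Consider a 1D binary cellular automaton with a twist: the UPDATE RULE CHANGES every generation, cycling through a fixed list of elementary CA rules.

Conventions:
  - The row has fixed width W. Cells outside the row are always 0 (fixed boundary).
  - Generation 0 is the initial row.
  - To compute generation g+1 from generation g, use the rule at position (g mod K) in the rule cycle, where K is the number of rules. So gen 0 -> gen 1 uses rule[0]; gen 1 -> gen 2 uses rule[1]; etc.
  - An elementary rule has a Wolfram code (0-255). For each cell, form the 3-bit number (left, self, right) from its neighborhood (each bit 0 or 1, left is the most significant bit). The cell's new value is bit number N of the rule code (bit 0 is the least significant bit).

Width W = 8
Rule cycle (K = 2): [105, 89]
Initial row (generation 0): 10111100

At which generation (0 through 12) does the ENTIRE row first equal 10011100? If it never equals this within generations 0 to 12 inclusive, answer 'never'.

Answer: 10

Derivation:
Gen 0: 10111100
Gen 1 (rule 105): 01100101
Gen 2 (rule 89): 01110000
Gen 3 (rule 105): 01010111
Gen 4 (rule 89): 00000101
Gen 5 (rule 105): 11110010
Gen 6 (rule 89): 10011001
Gen 7 (rule 105): 00011000
Gen 8 (rule 89): 11011111
Gen 9 (rule 105): 11110001
Gen 10 (rule 89): 10011100
Gen 11 (rule 105): 00010101
Gen 12 (rule 89): 11000000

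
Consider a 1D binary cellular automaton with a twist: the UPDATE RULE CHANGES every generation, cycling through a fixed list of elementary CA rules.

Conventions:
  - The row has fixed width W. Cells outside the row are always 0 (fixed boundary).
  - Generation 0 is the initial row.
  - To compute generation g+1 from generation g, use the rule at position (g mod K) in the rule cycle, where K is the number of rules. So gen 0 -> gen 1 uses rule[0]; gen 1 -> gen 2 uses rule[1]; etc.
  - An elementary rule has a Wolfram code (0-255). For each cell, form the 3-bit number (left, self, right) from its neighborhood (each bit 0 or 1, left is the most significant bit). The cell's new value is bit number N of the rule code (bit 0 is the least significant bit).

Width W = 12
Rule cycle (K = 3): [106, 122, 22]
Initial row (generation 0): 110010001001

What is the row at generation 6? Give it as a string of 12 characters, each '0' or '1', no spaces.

Gen 0: 110010001001
Gen 1 (rule 106): 110100010010
Gen 2 (rule 122): 111010101101
Gen 3 (rule 22): 000010100001
Gen 4 (rule 106): 000101000010
Gen 5 (rule 122): 001010100101
Gen 6 (rule 22): 011010111101

Answer: 011010111101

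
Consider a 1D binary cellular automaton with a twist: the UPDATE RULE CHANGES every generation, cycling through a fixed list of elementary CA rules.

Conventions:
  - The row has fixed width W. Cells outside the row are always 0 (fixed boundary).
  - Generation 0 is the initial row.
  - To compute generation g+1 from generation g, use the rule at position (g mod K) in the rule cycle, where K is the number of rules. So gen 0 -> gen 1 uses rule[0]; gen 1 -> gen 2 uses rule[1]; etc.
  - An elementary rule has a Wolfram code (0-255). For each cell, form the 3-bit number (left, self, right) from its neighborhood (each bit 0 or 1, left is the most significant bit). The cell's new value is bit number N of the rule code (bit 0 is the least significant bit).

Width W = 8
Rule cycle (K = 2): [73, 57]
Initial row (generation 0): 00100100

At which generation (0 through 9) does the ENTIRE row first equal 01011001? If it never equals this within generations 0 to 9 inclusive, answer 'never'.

Gen 0: 00100100
Gen 1 (rule 73): 10000001
Gen 2 (rule 57): 01111100
Gen 3 (rule 73): 01000101
Gen 4 (rule 57): 00110010
Gen 5 (rule 73): 10110000
Gen 6 (rule 57): 01101111
Gen 7 (rule 73): 01101001
Gen 8 (rule 57): 01010100
Gen 9 (rule 73): 00000001

Answer: never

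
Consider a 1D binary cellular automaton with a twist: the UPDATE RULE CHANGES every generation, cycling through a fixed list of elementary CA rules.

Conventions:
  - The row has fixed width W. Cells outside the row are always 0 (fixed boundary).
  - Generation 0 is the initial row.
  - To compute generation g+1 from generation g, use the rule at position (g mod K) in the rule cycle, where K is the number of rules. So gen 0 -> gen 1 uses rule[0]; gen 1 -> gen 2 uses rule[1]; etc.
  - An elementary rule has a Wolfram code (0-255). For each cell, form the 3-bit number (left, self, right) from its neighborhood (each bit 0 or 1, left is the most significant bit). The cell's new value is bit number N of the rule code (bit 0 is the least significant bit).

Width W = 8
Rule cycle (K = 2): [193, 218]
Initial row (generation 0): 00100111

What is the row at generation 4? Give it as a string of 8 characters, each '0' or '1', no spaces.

Answer: 00101111

Derivation:
Gen 0: 00100111
Gen 1 (rule 193): 10000011
Gen 2 (rule 218): 01000111
Gen 3 (rule 193): 00010011
Gen 4 (rule 218): 00101111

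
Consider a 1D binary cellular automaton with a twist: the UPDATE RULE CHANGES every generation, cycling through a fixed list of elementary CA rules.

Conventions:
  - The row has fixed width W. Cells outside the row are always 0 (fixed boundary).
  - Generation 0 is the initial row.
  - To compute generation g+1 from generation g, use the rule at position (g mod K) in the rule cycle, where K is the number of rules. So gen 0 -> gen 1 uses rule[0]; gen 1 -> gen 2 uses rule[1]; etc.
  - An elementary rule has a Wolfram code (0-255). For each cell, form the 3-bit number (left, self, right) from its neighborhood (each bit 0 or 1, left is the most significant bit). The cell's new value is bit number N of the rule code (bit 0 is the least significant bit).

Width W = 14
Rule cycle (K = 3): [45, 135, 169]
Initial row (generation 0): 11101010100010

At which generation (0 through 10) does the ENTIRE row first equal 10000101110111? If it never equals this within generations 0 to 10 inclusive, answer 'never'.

Answer: never

Derivation:
Gen 0: 11101010100010
Gen 1 (rule 45): 10011111101010
Gen 2 (rule 135): 10101111001010
Gen 3 (rule 169): 01011110000100
Gen 4 (rule 45): 01110000110101
Gen 5 (rule 135): 10100111000101
Gen 6 (rule 169): 01000110010010
Gen 7 (rule 45): 01010100010010
Gen 8 (rule 135): 11010101110110
Gen 9 (rule 169): 10101011101100
Gen 10 (rule 45): 11111110011001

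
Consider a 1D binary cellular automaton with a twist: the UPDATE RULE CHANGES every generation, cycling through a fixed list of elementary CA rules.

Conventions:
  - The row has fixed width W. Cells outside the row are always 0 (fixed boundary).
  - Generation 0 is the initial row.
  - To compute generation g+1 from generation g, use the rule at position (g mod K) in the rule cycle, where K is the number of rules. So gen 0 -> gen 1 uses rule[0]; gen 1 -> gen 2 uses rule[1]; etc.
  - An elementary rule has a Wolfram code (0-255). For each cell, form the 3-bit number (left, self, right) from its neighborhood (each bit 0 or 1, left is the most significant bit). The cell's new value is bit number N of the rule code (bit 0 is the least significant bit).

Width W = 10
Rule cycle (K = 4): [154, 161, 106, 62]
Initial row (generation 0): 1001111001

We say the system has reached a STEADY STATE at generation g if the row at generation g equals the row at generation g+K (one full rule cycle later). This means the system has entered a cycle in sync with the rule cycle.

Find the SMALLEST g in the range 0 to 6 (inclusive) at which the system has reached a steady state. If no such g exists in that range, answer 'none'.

Answer: none

Derivation:
Gen 0: 1001111001
Gen 1 (rule 154): 0111110110
Gen 2 (rule 161): 0011101000
Gen 3 (rule 106): 0110110000
Gen 4 (rule 62): 1101101000
Gen 5 (rule 154): 1001000100
Gen 6 (rule 161): 0000010001
Gen 7 (rule 106): 0000100010
Gen 8 (rule 62): 0001110111
Gen 9 (rule 154): 0011100110
Gen 10 (rule 161): 1001000000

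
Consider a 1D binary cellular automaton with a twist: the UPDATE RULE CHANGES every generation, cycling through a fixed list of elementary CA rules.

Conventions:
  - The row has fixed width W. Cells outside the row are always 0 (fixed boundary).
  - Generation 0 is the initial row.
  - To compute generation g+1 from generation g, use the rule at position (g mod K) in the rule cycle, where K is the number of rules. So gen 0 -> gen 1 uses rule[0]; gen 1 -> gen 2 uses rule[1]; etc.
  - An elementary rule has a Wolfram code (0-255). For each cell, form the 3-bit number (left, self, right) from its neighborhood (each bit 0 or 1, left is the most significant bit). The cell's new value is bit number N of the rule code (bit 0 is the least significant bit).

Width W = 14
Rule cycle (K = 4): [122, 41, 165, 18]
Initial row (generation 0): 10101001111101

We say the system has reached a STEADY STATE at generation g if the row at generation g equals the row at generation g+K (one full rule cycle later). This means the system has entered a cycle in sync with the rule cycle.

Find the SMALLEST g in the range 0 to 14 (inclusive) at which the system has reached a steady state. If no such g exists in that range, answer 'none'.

Answer: none

Derivation:
Gen 0: 10101001111101
Gen 1 (rule 122): 01010111000110
Gen 2 (rule 41): 00101100010100
Gen 3 (rule 165): 10110001011101
Gen 4 (rule 18): 00001010000000
Gen 5 (rule 122): 00010101000000
Gen 6 (rule 41): 11001010011111
Gen 7 (rule 165): 00001110001110
Gen 8 (rule 18): 00010001010001
Gen 9 (rule 122): 00101010101010
Gen 10 (rule 41): 10010101010100
Gen 11 (rule 165): 10011111111101
Gen 12 (rule 18): 01100000000000
Gen 13 (rule 122): 11110000000000
Gen 14 (rule 41): 10000111111111
Gen 15 (rule 165): 10110011111110
Gen 16 (rule 18): 00001100000001
Gen 17 (rule 122): 00011110000010
Gen 18 (rule 41): 11010000111000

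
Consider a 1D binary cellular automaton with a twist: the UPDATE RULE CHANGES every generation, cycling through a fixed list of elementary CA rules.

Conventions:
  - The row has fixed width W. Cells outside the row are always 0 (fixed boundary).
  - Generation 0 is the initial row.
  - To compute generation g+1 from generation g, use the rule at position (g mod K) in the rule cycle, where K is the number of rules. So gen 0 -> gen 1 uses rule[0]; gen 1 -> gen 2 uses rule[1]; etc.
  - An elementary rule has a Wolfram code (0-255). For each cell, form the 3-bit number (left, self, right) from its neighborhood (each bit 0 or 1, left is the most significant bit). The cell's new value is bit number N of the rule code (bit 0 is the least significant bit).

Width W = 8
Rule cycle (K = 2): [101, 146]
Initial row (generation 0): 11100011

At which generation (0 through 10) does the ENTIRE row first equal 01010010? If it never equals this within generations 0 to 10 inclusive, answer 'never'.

Gen 0: 11100011
Gen 1 (rule 101): 00101001
Gen 2 (rule 146): 01000110
Gen 3 (rule 101): 01010010
Gen 4 (rule 146): 10001101
Gen 5 (rule 101): 10100111
Gen 6 (rule 146): 00011010
Gen 7 (rule 101): 11001110
Gen 8 (rule 146): 00110101
Gen 9 (rule 101): 10011111
Gen 10 (rule 146): 01101110

Answer: 3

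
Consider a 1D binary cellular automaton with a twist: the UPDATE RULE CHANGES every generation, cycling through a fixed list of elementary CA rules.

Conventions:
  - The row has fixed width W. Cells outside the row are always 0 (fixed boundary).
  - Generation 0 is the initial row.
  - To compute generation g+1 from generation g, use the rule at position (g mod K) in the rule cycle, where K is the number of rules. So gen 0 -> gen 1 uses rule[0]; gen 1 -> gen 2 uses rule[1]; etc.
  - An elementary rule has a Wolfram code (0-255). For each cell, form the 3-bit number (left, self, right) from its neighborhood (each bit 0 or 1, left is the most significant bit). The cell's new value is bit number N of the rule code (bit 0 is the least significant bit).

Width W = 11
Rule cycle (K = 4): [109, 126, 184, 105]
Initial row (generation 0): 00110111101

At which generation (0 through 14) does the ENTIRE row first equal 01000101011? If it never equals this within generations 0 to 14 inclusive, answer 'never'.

Gen 0: 00110111101
Gen 1 (rule 109): 10111100111
Gen 2 (rule 126): 11100111101
Gen 3 (rule 184): 11010111010
Gen 4 (rule 105): 11101101100
Gen 5 (rule 109): 10111111101
Gen 6 (rule 126): 11100000111
Gen 7 (rule 184): 11010000110
Gen 8 (rule 105): 11100110110
Gen 9 (rule 109): 10100111110
Gen 10 (rule 126): 11111100011
Gen 11 (rule 184): 11111010010
Gen 12 (rule 105): 10001100000
Gen 13 (rule 109): 10101101111
Gen 14 (rule 126): 11111111001

Answer: never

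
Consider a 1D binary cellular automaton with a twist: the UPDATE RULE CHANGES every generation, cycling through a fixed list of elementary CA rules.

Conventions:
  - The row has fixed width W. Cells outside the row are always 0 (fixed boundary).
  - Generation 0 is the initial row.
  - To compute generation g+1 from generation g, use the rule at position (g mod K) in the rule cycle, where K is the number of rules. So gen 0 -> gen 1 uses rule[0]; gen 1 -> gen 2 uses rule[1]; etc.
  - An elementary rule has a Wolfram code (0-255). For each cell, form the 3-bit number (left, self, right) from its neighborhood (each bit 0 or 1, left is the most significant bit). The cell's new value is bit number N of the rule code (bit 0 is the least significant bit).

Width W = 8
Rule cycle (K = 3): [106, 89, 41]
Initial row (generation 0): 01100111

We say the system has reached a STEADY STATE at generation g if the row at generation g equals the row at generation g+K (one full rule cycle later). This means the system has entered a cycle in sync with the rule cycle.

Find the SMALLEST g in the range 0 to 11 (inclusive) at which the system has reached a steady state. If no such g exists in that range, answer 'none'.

Answer: 7

Derivation:
Gen 0: 01100111
Gen 1 (rule 106): 11101101
Gen 2 (rule 89): 10101100
Gen 3 (rule 41): 01011001
Gen 4 (rule 106): 10111010
Gen 5 (rule 89): 00101001
Gen 6 (rule 41): 10010000
Gen 7 (rule 106): 00100000
Gen 8 (rule 89): 10011111
Gen 9 (rule 41): 00010000
Gen 10 (rule 106): 00100000
Gen 11 (rule 89): 10011111
Gen 12 (rule 41): 00010000
Gen 13 (rule 106): 00100000
Gen 14 (rule 89): 10011111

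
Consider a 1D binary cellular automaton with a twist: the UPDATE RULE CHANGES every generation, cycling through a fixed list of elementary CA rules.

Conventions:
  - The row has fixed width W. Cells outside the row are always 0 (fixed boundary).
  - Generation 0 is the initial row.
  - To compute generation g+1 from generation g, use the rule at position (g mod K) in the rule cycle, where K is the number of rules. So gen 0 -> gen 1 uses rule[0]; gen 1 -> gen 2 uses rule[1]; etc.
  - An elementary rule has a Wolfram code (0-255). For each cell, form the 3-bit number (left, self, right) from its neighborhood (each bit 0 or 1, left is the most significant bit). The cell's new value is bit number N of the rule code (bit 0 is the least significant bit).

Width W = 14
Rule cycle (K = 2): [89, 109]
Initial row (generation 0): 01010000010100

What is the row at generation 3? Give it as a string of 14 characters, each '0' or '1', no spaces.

Gen 0: 01010000010100
Gen 1 (rule 89): 00001111000011
Gen 2 (rule 109): 11101001011011
Gen 3 (rule 89): 10100100011011

Answer: 10100100011011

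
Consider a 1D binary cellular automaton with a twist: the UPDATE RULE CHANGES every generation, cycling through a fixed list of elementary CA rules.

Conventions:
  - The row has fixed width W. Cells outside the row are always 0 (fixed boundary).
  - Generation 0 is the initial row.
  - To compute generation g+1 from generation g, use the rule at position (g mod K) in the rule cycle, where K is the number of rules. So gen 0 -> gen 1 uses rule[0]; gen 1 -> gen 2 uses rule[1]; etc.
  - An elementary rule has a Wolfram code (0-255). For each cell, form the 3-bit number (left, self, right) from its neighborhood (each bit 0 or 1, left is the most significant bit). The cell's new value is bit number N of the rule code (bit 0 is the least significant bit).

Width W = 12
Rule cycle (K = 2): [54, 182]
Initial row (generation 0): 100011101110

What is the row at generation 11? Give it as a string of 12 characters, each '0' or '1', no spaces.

Gen 0: 100011101110
Gen 1 (rule 54): 110100010001
Gen 2 (rule 182): 001110111011
Gen 3 (rule 54): 010001000100
Gen 4 (rule 182): 111011101110
Gen 5 (rule 54): 000100010001
Gen 6 (rule 182): 001110111011
Gen 7 (rule 54): 010001000100
Gen 8 (rule 182): 111011101110
Gen 9 (rule 54): 000100010001
Gen 10 (rule 182): 001110111011
Gen 11 (rule 54): 010001000100

Answer: 010001000100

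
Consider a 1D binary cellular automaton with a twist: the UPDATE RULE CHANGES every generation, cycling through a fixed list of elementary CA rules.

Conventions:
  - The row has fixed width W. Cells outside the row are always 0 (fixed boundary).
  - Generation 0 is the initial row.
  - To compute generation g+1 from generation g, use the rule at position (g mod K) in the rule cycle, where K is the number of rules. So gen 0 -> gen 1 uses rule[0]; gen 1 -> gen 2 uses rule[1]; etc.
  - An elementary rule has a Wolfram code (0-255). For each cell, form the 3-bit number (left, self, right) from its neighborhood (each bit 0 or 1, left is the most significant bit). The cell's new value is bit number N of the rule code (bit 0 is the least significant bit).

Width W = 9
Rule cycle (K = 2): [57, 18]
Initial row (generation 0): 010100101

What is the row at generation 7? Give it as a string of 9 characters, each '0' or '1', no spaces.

Gen 0: 010100101
Gen 1 (rule 57): 001010010
Gen 2 (rule 18): 010001101
Gen 3 (rule 57): 001101010
Gen 4 (rule 18): 010000001
Gen 5 (rule 57): 001111100
Gen 6 (rule 18): 010000010
Gen 7 (rule 57): 001111001

Answer: 001111001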